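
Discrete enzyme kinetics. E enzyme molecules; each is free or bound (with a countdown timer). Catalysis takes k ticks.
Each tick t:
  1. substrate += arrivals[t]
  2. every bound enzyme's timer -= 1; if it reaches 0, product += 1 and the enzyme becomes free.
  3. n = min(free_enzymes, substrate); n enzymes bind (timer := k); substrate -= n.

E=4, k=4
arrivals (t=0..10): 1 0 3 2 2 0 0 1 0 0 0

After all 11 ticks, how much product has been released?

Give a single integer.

Answer: 8

Derivation:
t=0: arr=1 -> substrate=0 bound=1 product=0
t=1: arr=0 -> substrate=0 bound=1 product=0
t=2: arr=3 -> substrate=0 bound=4 product=0
t=3: arr=2 -> substrate=2 bound=4 product=0
t=4: arr=2 -> substrate=3 bound=4 product=1
t=5: arr=0 -> substrate=3 bound=4 product=1
t=6: arr=0 -> substrate=0 bound=4 product=4
t=7: arr=1 -> substrate=1 bound=4 product=4
t=8: arr=0 -> substrate=0 bound=4 product=5
t=9: arr=0 -> substrate=0 bound=4 product=5
t=10: arr=0 -> substrate=0 bound=1 product=8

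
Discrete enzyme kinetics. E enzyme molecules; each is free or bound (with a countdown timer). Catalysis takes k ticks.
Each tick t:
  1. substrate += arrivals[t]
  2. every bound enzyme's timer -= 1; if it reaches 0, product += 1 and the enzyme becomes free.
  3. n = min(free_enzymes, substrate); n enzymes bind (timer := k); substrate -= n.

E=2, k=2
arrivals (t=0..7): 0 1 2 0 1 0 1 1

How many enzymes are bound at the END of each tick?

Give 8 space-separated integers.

Answer: 0 1 2 2 2 1 1 2

Derivation:
t=0: arr=0 -> substrate=0 bound=0 product=0
t=1: arr=1 -> substrate=0 bound=1 product=0
t=2: arr=2 -> substrate=1 bound=2 product=0
t=3: arr=0 -> substrate=0 bound=2 product=1
t=4: arr=1 -> substrate=0 bound=2 product=2
t=5: arr=0 -> substrate=0 bound=1 product=3
t=6: arr=1 -> substrate=0 bound=1 product=4
t=7: arr=1 -> substrate=0 bound=2 product=4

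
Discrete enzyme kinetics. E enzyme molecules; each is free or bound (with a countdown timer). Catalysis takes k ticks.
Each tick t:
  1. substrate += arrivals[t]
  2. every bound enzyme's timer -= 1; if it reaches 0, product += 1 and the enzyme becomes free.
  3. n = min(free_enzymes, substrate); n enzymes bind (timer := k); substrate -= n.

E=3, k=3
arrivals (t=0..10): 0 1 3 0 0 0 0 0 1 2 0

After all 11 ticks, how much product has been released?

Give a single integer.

Answer: 4

Derivation:
t=0: arr=0 -> substrate=0 bound=0 product=0
t=1: arr=1 -> substrate=0 bound=1 product=0
t=2: arr=3 -> substrate=1 bound=3 product=0
t=3: arr=0 -> substrate=1 bound=3 product=0
t=4: arr=0 -> substrate=0 bound=3 product=1
t=5: arr=0 -> substrate=0 bound=1 product=3
t=6: arr=0 -> substrate=0 bound=1 product=3
t=7: arr=0 -> substrate=0 bound=0 product=4
t=8: arr=1 -> substrate=0 bound=1 product=4
t=9: arr=2 -> substrate=0 bound=3 product=4
t=10: arr=0 -> substrate=0 bound=3 product=4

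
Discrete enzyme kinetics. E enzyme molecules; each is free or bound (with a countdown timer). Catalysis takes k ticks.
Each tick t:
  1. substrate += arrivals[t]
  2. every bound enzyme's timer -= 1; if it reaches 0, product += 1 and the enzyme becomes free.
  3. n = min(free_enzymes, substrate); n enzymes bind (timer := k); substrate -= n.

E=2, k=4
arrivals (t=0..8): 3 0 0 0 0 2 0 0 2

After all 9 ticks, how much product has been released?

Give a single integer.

Answer: 3

Derivation:
t=0: arr=3 -> substrate=1 bound=2 product=0
t=1: arr=0 -> substrate=1 bound=2 product=0
t=2: arr=0 -> substrate=1 bound=2 product=0
t=3: arr=0 -> substrate=1 bound=2 product=0
t=4: arr=0 -> substrate=0 bound=1 product=2
t=5: arr=2 -> substrate=1 bound=2 product=2
t=6: arr=0 -> substrate=1 bound=2 product=2
t=7: arr=0 -> substrate=1 bound=2 product=2
t=8: arr=2 -> substrate=2 bound=2 product=3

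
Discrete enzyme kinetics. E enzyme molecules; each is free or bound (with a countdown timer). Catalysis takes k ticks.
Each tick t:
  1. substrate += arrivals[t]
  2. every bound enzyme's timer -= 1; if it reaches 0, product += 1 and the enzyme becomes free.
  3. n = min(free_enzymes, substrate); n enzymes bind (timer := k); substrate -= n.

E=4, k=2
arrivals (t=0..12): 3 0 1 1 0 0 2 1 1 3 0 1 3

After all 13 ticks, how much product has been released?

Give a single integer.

Answer: 12

Derivation:
t=0: arr=3 -> substrate=0 bound=3 product=0
t=1: arr=0 -> substrate=0 bound=3 product=0
t=2: arr=1 -> substrate=0 bound=1 product=3
t=3: arr=1 -> substrate=0 bound=2 product=3
t=4: arr=0 -> substrate=0 bound=1 product=4
t=5: arr=0 -> substrate=0 bound=0 product=5
t=6: arr=2 -> substrate=0 bound=2 product=5
t=7: arr=1 -> substrate=0 bound=3 product=5
t=8: arr=1 -> substrate=0 bound=2 product=7
t=9: arr=3 -> substrate=0 bound=4 product=8
t=10: arr=0 -> substrate=0 bound=3 product=9
t=11: arr=1 -> substrate=0 bound=1 product=12
t=12: arr=3 -> substrate=0 bound=4 product=12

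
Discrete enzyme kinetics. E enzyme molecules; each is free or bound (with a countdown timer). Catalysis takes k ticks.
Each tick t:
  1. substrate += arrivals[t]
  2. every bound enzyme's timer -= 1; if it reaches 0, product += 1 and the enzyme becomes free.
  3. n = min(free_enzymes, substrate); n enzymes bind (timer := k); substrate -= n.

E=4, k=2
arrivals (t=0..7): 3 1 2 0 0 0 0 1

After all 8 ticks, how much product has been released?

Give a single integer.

t=0: arr=3 -> substrate=0 bound=3 product=0
t=1: arr=1 -> substrate=0 bound=4 product=0
t=2: arr=2 -> substrate=0 bound=3 product=3
t=3: arr=0 -> substrate=0 bound=2 product=4
t=4: arr=0 -> substrate=0 bound=0 product=6
t=5: arr=0 -> substrate=0 bound=0 product=6
t=6: arr=0 -> substrate=0 bound=0 product=6
t=7: arr=1 -> substrate=0 bound=1 product=6

Answer: 6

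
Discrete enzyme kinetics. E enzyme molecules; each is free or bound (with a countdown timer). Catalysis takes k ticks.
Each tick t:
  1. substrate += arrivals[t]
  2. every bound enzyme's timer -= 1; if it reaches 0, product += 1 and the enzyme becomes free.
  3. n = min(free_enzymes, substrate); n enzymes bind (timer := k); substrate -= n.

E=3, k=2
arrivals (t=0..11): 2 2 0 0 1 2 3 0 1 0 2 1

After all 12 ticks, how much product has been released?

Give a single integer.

t=0: arr=2 -> substrate=0 bound=2 product=0
t=1: arr=2 -> substrate=1 bound=3 product=0
t=2: arr=0 -> substrate=0 bound=2 product=2
t=3: arr=0 -> substrate=0 bound=1 product=3
t=4: arr=1 -> substrate=0 bound=1 product=4
t=5: arr=2 -> substrate=0 bound=3 product=4
t=6: arr=3 -> substrate=2 bound=3 product=5
t=7: arr=0 -> substrate=0 bound=3 product=7
t=8: arr=1 -> substrate=0 bound=3 product=8
t=9: arr=0 -> substrate=0 bound=1 product=10
t=10: arr=2 -> substrate=0 bound=2 product=11
t=11: arr=1 -> substrate=0 bound=3 product=11

Answer: 11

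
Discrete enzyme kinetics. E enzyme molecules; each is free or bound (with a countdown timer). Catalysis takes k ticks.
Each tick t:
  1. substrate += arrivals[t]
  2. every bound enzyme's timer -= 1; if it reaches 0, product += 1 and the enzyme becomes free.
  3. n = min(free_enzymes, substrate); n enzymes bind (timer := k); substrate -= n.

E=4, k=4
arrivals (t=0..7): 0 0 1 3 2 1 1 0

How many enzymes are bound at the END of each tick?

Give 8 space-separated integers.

Answer: 0 0 1 4 4 4 4 4

Derivation:
t=0: arr=0 -> substrate=0 bound=0 product=0
t=1: arr=0 -> substrate=0 bound=0 product=0
t=2: arr=1 -> substrate=0 bound=1 product=0
t=3: arr=3 -> substrate=0 bound=4 product=0
t=4: arr=2 -> substrate=2 bound=4 product=0
t=5: arr=1 -> substrate=3 bound=4 product=0
t=6: arr=1 -> substrate=3 bound=4 product=1
t=7: arr=0 -> substrate=0 bound=4 product=4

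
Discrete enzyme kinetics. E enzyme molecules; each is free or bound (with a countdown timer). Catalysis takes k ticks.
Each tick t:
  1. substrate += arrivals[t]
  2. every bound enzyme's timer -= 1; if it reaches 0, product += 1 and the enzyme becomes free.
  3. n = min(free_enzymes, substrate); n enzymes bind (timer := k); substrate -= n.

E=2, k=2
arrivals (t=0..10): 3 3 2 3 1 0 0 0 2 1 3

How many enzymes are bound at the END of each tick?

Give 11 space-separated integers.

Answer: 2 2 2 2 2 2 2 2 2 2 2

Derivation:
t=0: arr=3 -> substrate=1 bound=2 product=0
t=1: arr=3 -> substrate=4 bound=2 product=0
t=2: arr=2 -> substrate=4 bound=2 product=2
t=3: arr=3 -> substrate=7 bound=2 product=2
t=4: arr=1 -> substrate=6 bound=2 product=4
t=5: arr=0 -> substrate=6 bound=2 product=4
t=6: arr=0 -> substrate=4 bound=2 product=6
t=7: arr=0 -> substrate=4 bound=2 product=6
t=8: arr=2 -> substrate=4 bound=2 product=8
t=9: arr=1 -> substrate=5 bound=2 product=8
t=10: arr=3 -> substrate=6 bound=2 product=10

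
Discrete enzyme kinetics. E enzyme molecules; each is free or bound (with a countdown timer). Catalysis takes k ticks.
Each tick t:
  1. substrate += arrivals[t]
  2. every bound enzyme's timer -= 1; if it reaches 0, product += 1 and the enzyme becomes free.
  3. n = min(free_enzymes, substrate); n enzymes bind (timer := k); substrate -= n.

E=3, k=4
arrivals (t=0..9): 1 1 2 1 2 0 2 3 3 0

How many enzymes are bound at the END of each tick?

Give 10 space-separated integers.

t=0: arr=1 -> substrate=0 bound=1 product=0
t=1: arr=1 -> substrate=0 bound=2 product=0
t=2: arr=2 -> substrate=1 bound=3 product=0
t=3: arr=1 -> substrate=2 bound=3 product=0
t=4: arr=2 -> substrate=3 bound=3 product=1
t=5: arr=0 -> substrate=2 bound=3 product=2
t=6: arr=2 -> substrate=3 bound=3 product=3
t=7: arr=3 -> substrate=6 bound=3 product=3
t=8: arr=3 -> substrate=8 bound=3 product=4
t=9: arr=0 -> substrate=7 bound=3 product=5

Answer: 1 2 3 3 3 3 3 3 3 3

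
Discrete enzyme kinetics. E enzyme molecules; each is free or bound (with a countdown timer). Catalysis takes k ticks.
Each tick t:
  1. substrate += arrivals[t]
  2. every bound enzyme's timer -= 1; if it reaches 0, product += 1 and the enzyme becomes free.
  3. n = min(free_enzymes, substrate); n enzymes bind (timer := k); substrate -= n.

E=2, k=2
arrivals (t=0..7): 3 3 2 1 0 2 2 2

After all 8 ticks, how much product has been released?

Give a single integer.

Answer: 6

Derivation:
t=0: arr=3 -> substrate=1 bound=2 product=0
t=1: arr=3 -> substrate=4 bound=2 product=0
t=2: arr=2 -> substrate=4 bound=2 product=2
t=3: arr=1 -> substrate=5 bound=2 product=2
t=4: arr=0 -> substrate=3 bound=2 product=4
t=5: arr=2 -> substrate=5 bound=2 product=4
t=6: arr=2 -> substrate=5 bound=2 product=6
t=7: arr=2 -> substrate=7 bound=2 product=6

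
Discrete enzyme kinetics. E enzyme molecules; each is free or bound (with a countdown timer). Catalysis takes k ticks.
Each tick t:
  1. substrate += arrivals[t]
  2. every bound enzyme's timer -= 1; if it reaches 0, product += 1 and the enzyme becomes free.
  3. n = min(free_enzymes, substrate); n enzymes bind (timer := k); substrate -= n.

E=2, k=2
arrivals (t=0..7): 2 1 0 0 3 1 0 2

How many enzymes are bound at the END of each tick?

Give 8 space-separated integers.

Answer: 2 2 1 1 2 2 2 2

Derivation:
t=0: arr=2 -> substrate=0 bound=2 product=0
t=1: arr=1 -> substrate=1 bound=2 product=0
t=2: arr=0 -> substrate=0 bound=1 product=2
t=3: arr=0 -> substrate=0 bound=1 product=2
t=4: arr=3 -> substrate=1 bound=2 product=3
t=5: arr=1 -> substrate=2 bound=2 product=3
t=6: arr=0 -> substrate=0 bound=2 product=5
t=7: arr=2 -> substrate=2 bound=2 product=5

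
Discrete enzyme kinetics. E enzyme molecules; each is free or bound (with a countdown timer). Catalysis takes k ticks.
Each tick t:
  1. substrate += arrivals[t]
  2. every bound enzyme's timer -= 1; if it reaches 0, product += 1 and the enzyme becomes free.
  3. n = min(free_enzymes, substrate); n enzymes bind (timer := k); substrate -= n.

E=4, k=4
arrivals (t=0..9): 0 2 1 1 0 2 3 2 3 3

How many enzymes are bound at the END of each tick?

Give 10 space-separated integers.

Answer: 0 2 3 4 4 4 4 4 4 4

Derivation:
t=0: arr=0 -> substrate=0 bound=0 product=0
t=1: arr=2 -> substrate=0 bound=2 product=0
t=2: arr=1 -> substrate=0 bound=3 product=0
t=3: arr=1 -> substrate=0 bound=4 product=0
t=4: arr=0 -> substrate=0 bound=4 product=0
t=5: arr=2 -> substrate=0 bound=4 product=2
t=6: arr=3 -> substrate=2 bound=4 product=3
t=7: arr=2 -> substrate=3 bound=4 product=4
t=8: arr=3 -> substrate=6 bound=4 product=4
t=9: arr=3 -> substrate=7 bound=4 product=6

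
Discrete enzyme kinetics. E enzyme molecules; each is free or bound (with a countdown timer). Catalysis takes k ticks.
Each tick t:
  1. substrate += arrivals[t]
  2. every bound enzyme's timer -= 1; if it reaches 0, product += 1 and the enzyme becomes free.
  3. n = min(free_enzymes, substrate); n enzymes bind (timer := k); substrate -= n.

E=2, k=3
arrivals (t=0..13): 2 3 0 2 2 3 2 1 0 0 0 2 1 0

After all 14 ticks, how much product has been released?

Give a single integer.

t=0: arr=2 -> substrate=0 bound=2 product=0
t=1: arr=3 -> substrate=3 bound=2 product=0
t=2: arr=0 -> substrate=3 bound=2 product=0
t=3: arr=2 -> substrate=3 bound=2 product=2
t=4: arr=2 -> substrate=5 bound=2 product=2
t=5: arr=3 -> substrate=8 bound=2 product=2
t=6: arr=2 -> substrate=8 bound=2 product=4
t=7: arr=1 -> substrate=9 bound=2 product=4
t=8: arr=0 -> substrate=9 bound=2 product=4
t=9: arr=0 -> substrate=7 bound=2 product=6
t=10: arr=0 -> substrate=7 bound=2 product=6
t=11: arr=2 -> substrate=9 bound=2 product=6
t=12: arr=1 -> substrate=8 bound=2 product=8
t=13: arr=0 -> substrate=8 bound=2 product=8

Answer: 8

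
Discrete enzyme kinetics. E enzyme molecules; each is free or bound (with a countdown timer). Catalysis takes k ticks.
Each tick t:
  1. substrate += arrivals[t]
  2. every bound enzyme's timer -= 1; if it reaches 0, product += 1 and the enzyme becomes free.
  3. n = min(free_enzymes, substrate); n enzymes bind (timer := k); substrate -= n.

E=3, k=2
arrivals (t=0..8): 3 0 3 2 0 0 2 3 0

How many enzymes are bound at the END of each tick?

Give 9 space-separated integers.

t=0: arr=3 -> substrate=0 bound=3 product=0
t=1: arr=0 -> substrate=0 bound=3 product=0
t=2: arr=3 -> substrate=0 bound=3 product=3
t=3: arr=2 -> substrate=2 bound=3 product=3
t=4: arr=0 -> substrate=0 bound=2 product=6
t=5: arr=0 -> substrate=0 bound=2 product=6
t=6: arr=2 -> substrate=0 bound=2 product=8
t=7: arr=3 -> substrate=2 bound=3 product=8
t=8: arr=0 -> substrate=0 bound=3 product=10

Answer: 3 3 3 3 2 2 2 3 3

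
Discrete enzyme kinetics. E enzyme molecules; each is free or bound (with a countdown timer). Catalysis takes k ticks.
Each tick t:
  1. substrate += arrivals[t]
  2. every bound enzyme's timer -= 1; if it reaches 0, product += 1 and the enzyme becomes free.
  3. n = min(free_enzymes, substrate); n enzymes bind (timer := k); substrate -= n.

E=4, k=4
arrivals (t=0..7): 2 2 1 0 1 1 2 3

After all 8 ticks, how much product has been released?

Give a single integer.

Answer: 4

Derivation:
t=0: arr=2 -> substrate=0 bound=2 product=0
t=1: arr=2 -> substrate=0 bound=4 product=0
t=2: arr=1 -> substrate=1 bound=4 product=0
t=3: arr=0 -> substrate=1 bound=4 product=0
t=4: arr=1 -> substrate=0 bound=4 product=2
t=5: arr=1 -> substrate=0 bound=3 product=4
t=6: arr=2 -> substrate=1 bound=4 product=4
t=7: arr=3 -> substrate=4 bound=4 product=4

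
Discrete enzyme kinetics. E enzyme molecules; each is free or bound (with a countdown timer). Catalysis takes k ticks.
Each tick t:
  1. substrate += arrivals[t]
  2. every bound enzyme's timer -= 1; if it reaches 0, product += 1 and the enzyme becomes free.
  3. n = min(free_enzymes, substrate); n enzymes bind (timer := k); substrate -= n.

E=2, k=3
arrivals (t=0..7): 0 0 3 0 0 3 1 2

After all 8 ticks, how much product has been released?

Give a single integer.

Answer: 2

Derivation:
t=0: arr=0 -> substrate=0 bound=0 product=0
t=1: arr=0 -> substrate=0 bound=0 product=0
t=2: arr=3 -> substrate=1 bound=2 product=0
t=3: arr=0 -> substrate=1 bound=2 product=0
t=4: arr=0 -> substrate=1 bound=2 product=0
t=5: arr=3 -> substrate=2 bound=2 product=2
t=6: arr=1 -> substrate=3 bound=2 product=2
t=7: arr=2 -> substrate=5 bound=2 product=2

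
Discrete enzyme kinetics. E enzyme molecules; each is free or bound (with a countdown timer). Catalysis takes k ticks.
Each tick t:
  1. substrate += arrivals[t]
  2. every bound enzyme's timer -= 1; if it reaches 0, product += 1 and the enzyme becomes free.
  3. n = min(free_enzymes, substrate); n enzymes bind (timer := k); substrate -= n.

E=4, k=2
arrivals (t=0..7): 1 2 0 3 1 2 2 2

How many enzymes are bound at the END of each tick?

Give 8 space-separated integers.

t=0: arr=1 -> substrate=0 bound=1 product=0
t=1: arr=2 -> substrate=0 bound=3 product=0
t=2: arr=0 -> substrate=0 bound=2 product=1
t=3: arr=3 -> substrate=0 bound=3 product=3
t=4: arr=1 -> substrate=0 bound=4 product=3
t=5: arr=2 -> substrate=0 bound=3 product=6
t=6: arr=2 -> substrate=0 bound=4 product=7
t=7: arr=2 -> substrate=0 bound=4 product=9

Answer: 1 3 2 3 4 3 4 4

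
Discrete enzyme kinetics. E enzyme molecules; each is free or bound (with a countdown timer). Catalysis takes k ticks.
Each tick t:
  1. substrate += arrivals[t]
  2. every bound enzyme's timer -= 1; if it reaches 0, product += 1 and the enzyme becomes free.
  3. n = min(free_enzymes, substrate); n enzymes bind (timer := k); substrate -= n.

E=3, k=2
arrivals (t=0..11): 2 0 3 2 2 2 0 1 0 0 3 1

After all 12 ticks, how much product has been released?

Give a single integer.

Answer: 12

Derivation:
t=0: arr=2 -> substrate=0 bound=2 product=0
t=1: arr=0 -> substrate=0 bound=2 product=0
t=2: arr=3 -> substrate=0 bound=3 product=2
t=3: arr=2 -> substrate=2 bound=3 product=2
t=4: arr=2 -> substrate=1 bound=3 product=5
t=5: arr=2 -> substrate=3 bound=3 product=5
t=6: arr=0 -> substrate=0 bound=3 product=8
t=7: arr=1 -> substrate=1 bound=3 product=8
t=8: arr=0 -> substrate=0 bound=1 product=11
t=9: arr=0 -> substrate=0 bound=1 product=11
t=10: arr=3 -> substrate=0 bound=3 product=12
t=11: arr=1 -> substrate=1 bound=3 product=12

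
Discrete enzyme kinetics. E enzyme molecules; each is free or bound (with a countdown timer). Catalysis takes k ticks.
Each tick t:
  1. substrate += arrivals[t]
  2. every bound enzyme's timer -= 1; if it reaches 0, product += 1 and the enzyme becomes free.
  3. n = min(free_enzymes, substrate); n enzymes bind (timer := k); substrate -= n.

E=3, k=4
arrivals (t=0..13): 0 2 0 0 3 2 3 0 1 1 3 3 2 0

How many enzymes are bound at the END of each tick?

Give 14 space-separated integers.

t=0: arr=0 -> substrate=0 bound=0 product=0
t=1: arr=2 -> substrate=0 bound=2 product=0
t=2: arr=0 -> substrate=0 bound=2 product=0
t=3: arr=0 -> substrate=0 bound=2 product=0
t=4: arr=3 -> substrate=2 bound=3 product=0
t=5: arr=2 -> substrate=2 bound=3 product=2
t=6: arr=3 -> substrate=5 bound=3 product=2
t=7: arr=0 -> substrate=5 bound=3 product=2
t=8: arr=1 -> substrate=5 bound=3 product=3
t=9: arr=1 -> substrate=4 bound=3 product=5
t=10: arr=3 -> substrate=7 bound=3 product=5
t=11: arr=3 -> substrate=10 bound=3 product=5
t=12: arr=2 -> substrate=11 bound=3 product=6
t=13: arr=0 -> substrate=9 bound=3 product=8

Answer: 0 2 2 2 3 3 3 3 3 3 3 3 3 3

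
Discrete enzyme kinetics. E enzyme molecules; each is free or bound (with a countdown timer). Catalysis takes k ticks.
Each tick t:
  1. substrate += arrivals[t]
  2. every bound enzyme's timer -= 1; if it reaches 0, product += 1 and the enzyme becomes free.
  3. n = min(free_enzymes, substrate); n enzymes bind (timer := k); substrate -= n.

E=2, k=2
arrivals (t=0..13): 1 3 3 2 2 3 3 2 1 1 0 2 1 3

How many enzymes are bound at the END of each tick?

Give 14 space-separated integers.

t=0: arr=1 -> substrate=0 bound=1 product=0
t=1: arr=3 -> substrate=2 bound=2 product=0
t=2: arr=3 -> substrate=4 bound=2 product=1
t=3: arr=2 -> substrate=5 bound=2 product=2
t=4: arr=2 -> substrate=6 bound=2 product=3
t=5: arr=3 -> substrate=8 bound=2 product=4
t=6: arr=3 -> substrate=10 bound=2 product=5
t=7: arr=2 -> substrate=11 bound=2 product=6
t=8: arr=1 -> substrate=11 bound=2 product=7
t=9: arr=1 -> substrate=11 bound=2 product=8
t=10: arr=0 -> substrate=10 bound=2 product=9
t=11: arr=2 -> substrate=11 bound=2 product=10
t=12: arr=1 -> substrate=11 bound=2 product=11
t=13: arr=3 -> substrate=13 bound=2 product=12

Answer: 1 2 2 2 2 2 2 2 2 2 2 2 2 2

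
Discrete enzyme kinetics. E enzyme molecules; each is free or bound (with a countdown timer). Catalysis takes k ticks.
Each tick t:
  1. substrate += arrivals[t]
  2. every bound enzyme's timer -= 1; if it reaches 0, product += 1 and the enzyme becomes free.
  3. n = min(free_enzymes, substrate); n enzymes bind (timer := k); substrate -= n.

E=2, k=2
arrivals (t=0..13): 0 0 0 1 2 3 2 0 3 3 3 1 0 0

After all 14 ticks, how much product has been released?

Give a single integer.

Answer: 9

Derivation:
t=0: arr=0 -> substrate=0 bound=0 product=0
t=1: arr=0 -> substrate=0 bound=0 product=0
t=2: arr=0 -> substrate=0 bound=0 product=0
t=3: arr=1 -> substrate=0 bound=1 product=0
t=4: arr=2 -> substrate=1 bound=2 product=0
t=5: arr=3 -> substrate=3 bound=2 product=1
t=6: arr=2 -> substrate=4 bound=2 product=2
t=7: arr=0 -> substrate=3 bound=2 product=3
t=8: arr=3 -> substrate=5 bound=2 product=4
t=9: arr=3 -> substrate=7 bound=2 product=5
t=10: arr=3 -> substrate=9 bound=2 product=6
t=11: arr=1 -> substrate=9 bound=2 product=7
t=12: arr=0 -> substrate=8 bound=2 product=8
t=13: arr=0 -> substrate=7 bound=2 product=9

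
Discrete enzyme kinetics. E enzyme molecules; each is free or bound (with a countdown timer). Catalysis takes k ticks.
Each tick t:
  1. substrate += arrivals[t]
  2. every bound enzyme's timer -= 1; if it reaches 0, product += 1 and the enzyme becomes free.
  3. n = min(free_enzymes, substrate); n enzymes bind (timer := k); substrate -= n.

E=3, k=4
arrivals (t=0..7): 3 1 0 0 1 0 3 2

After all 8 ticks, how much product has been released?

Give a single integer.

t=0: arr=3 -> substrate=0 bound=3 product=0
t=1: arr=1 -> substrate=1 bound=3 product=0
t=2: arr=0 -> substrate=1 bound=3 product=0
t=3: arr=0 -> substrate=1 bound=3 product=0
t=4: arr=1 -> substrate=0 bound=2 product=3
t=5: arr=0 -> substrate=0 bound=2 product=3
t=6: arr=3 -> substrate=2 bound=3 product=3
t=7: arr=2 -> substrate=4 bound=3 product=3

Answer: 3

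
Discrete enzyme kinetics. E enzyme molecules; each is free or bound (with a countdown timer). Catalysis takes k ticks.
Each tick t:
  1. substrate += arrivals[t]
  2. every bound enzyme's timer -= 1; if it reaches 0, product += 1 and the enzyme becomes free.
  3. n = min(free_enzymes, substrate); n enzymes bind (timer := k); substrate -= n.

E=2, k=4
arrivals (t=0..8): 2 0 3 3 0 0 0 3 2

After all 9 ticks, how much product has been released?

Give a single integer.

t=0: arr=2 -> substrate=0 bound=2 product=0
t=1: arr=0 -> substrate=0 bound=2 product=0
t=2: arr=3 -> substrate=3 bound=2 product=0
t=3: arr=3 -> substrate=6 bound=2 product=0
t=4: arr=0 -> substrate=4 bound=2 product=2
t=5: arr=0 -> substrate=4 bound=2 product=2
t=6: arr=0 -> substrate=4 bound=2 product=2
t=7: arr=3 -> substrate=7 bound=2 product=2
t=8: arr=2 -> substrate=7 bound=2 product=4

Answer: 4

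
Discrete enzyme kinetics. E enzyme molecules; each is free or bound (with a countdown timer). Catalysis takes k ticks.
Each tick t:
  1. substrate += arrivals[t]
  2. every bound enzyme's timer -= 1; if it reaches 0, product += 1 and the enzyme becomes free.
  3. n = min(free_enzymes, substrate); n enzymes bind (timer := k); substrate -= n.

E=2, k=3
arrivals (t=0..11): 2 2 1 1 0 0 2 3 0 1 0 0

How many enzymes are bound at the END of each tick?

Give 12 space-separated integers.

t=0: arr=2 -> substrate=0 bound=2 product=0
t=1: arr=2 -> substrate=2 bound=2 product=0
t=2: arr=1 -> substrate=3 bound=2 product=0
t=3: arr=1 -> substrate=2 bound=2 product=2
t=4: arr=0 -> substrate=2 bound=2 product=2
t=5: arr=0 -> substrate=2 bound=2 product=2
t=6: arr=2 -> substrate=2 bound=2 product=4
t=7: arr=3 -> substrate=5 bound=2 product=4
t=8: arr=0 -> substrate=5 bound=2 product=4
t=9: arr=1 -> substrate=4 bound=2 product=6
t=10: arr=0 -> substrate=4 bound=2 product=6
t=11: arr=0 -> substrate=4 bound=2 product=6

Answer: 2 2 2 2 2 2 2 2 2 2 2 2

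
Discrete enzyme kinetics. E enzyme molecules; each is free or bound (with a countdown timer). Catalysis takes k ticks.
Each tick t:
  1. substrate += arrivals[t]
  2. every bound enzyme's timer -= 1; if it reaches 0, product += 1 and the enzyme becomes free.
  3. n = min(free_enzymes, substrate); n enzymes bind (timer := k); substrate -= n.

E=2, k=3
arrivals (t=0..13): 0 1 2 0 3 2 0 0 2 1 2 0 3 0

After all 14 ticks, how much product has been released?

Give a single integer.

t=0: arr=0 -> substrate=0 bound=0 product=0
t=1: arr=1 -> substrate=0 bound=1 product=0
t=2: arr=2 -> substrate=1 bound=2 product=0
t=3: arr=0 -> substrate=1 bound=2 product=0
t=4: arr=3 -> substrate=3 bound=2 product=1
t=5: arr=2 -> substrate=4 bound=2 product=2
t=6: arr=0 -> substrate=4 bound=2 product=2
t=7: arr=0 -> substrate=3 bound=2 product=3
t=8: arr=2 -> substrate=4 bound=2 product=4
t=9: arr=1 -> substrate=5 bound=2 product=4
t=10: arr=2 -> substrate=6 bound=2 product=5
t=11: arr=0 -> substrate=5 bound=2 product=6
t=12: arr=3 -> substrate=8 bound=2 product=6
t=13: arr=0 -> substrate=7 bound=2 product=7

Answer: 7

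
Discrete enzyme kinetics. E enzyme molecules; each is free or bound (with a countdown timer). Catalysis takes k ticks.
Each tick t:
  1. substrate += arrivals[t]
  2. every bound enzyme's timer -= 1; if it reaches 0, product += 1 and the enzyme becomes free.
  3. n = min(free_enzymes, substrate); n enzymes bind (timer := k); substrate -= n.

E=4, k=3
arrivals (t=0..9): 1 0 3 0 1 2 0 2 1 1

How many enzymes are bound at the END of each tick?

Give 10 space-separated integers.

t=0: arr=1 -> substrate=0 bound=1 product=0
t=1: arr=0 -> substrate=0 bound=1 product=0
t=2: arr=3 -> substrate=0 bound=4 product=0
t=3: arr=0 -> substrate=0 bound=3 product=1
t=4: arr=1 -> substrate=0 bound=4 product=1
t=5: arr=2 -> substrate=0 bound=3 product=4
t=6: arr=0 -> substrate=0 bound=3 product=4
t=7: arr=2 -> substrate=0 bound=4 product=5
t=8: arr=1 -> substrate=0 bound=3 product=7
t=9: arr=1 -> substrate=0 bound=4 product=7

Answer: 1 1 4 3 4 3 3 4 3 4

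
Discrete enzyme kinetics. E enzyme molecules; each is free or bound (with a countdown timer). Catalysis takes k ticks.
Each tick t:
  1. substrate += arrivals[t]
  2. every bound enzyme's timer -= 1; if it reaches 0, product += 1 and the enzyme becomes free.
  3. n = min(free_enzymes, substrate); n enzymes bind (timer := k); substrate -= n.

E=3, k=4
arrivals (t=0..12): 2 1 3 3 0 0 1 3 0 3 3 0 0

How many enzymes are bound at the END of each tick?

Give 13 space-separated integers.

t=0: arr=2 -> substrate=0 bound=2 product=0
t=1: arr=1 -> substrate=0 bound=3 product=0
t=2: arr=3 -> substrate=3 bound=3 product=0
t=3: arr=3 -> substrate=6 bound=3 product=0
t=4: arr=0 -> substrate=4 bound=3 product=2
t=5: arr=0 -> substrate=3 bound=3 product=3
t=6: arr=1 -> substrate=4 bound=3 product=3
t=7: arr=3 -> substrate=7 bound=3 product=3
t=8: arr=0 -> substrate=5 bound=3 product=5
t=9: arr=3 -> substrate=7 bound=3 product=6
t=10: arr=3 -> substrate=10 bound=3 product=6
t=11: arr=0 -> substrate=10 bound=3 product=6
t=12: arr=0 -> substrate=8 bound=3 product=8

Answer: 2 3 3 3 3 3 3 3 3 3 3 3 3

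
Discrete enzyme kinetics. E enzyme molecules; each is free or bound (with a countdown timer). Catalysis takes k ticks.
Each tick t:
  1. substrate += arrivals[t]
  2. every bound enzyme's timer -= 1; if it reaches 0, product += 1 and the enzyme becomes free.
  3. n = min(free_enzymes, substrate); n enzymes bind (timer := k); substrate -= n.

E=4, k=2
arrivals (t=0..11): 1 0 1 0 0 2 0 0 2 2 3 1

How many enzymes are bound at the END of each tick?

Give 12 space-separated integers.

t=0: arr=1 -> substrate=0 bound=1 product=0
t=1: arr=0 -> substrate=0 bound=1 product=0
t=2: arr=1 -> substrate=0 bound=1 product=1
t=3: arr=0 -> substrate=0 bound=1 product=1
t=4: arr=0 -> substrate=0 bound=0 product=2
t=5: arr=2 -> substrate=0 bound=2 product=2
t=6: arr=0 -> substrate=0 bound=2 product=2
t=7: arr=0 -> substrate=0 bound=0 product=4
t=8: arr=2 -> substrate=0 bound=2 product=4
t=9: arr=2 -> substrate=0 bound=4 product=4
t=10: arr=3 -> substrate=1 bound=4 product=6
t=11: arr=1 -> substrate=0 bound=4 product=8

Answer: 1 1 1 1 0 2 2 0 2 4 4 4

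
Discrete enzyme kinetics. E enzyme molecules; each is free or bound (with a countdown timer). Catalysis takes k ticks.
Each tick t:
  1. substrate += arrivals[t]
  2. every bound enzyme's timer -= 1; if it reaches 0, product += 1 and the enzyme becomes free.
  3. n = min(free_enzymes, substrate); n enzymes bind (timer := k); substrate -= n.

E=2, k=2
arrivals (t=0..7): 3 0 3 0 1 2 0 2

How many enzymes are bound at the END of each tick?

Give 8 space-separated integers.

Answer: 2 2 2 2 2 2 2 2

Derivation:
t=0: arr=3 -> substrate=1 bound=2 product=0
t=1: arr=0 -> substrate=1 bound=2 product=0
t=2: arr=3 -> substrate=2 bound=2 product=2
t=3: arr=0 -> substrate=2 bound=2 product=2
t=4: arr=1 -> substrate=1 bound=2 product=4
t=5: arr=2 -> substrate=3 bound=2 product=4
t=6: arr=0 -> substrate=1 bound=2 product=6
t=7: arr=2 -> substrate=3 bound=2 product=6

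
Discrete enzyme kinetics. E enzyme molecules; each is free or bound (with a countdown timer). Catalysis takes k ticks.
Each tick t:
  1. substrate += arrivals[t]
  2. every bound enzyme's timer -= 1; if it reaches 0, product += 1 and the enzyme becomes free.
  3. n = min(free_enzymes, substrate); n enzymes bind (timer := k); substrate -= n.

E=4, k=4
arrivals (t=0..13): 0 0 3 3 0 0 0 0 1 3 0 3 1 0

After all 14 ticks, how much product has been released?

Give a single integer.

t=0: arr=0 -> substrate=0 bound=0 product=0
t=1: arr=0 -> substrate=0 bound=0 product=0
t=2: arr=3 -> substrate=0 bound=3 product=0
t=3: arr=3 -> substrate=2 bound=4 product=0
t=4: arr=0 -> substrate=2 bound=4 product=0
t=5: arr=0 -> substrate=2 bound=4 product=0
t=6: arr=0 -> substrate=0 bound=3 product=3
t=7: arr=0 -> substrate=0 bound=2 product=4
t=8: arr=1 -> substrate=0 bound=3 product=4
t=9: arr=3 -> substrate=2 bound=4 product=4
t=10: arr=0 -> substrate=0 bound=4 product=6
t=11: arr=3 -> substrate=3 bound=4 product=6
t=12: arr=1 -> substrate=3 bound=4 product=7
t=13: arr=0 -> substrate=2 bound=4 product=8

Answer: 8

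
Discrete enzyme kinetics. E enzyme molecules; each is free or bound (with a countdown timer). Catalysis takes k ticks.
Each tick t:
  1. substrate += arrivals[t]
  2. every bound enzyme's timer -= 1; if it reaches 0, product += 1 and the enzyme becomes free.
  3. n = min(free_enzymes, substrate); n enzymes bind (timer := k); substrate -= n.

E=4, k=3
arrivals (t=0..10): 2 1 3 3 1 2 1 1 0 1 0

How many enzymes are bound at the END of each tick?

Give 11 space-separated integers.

Answer: 2 3 4 4 4 4 4 4 4 4 4

Derivation:
t=0: arr=2 -> substrate=0 bound=2 product=0
t=1: arr=1 -> substrate=0 bound=3 product=0
t=2: arr=3 -> substrate=2 bound=4 product=0
t=3: arr=3 -> substrate=3 bound=4 product=2
t=4: arr=1 -> substrate=3 bound=4 product=3
t=5: arr=2 -> substrate=4 bound=4 product=4
t=6: arr=1 -> substrate=3 bound=4 product=6
t=7: arr=1 -> substrate=3 bound=4 product=7
t=8: arr=0 -> substrate=2 bound=4 product=8
t=9: arr=1 -> substrate=1 bound=4 product=10
t=10: arr=0 -> substrate=0 bound=4 product=11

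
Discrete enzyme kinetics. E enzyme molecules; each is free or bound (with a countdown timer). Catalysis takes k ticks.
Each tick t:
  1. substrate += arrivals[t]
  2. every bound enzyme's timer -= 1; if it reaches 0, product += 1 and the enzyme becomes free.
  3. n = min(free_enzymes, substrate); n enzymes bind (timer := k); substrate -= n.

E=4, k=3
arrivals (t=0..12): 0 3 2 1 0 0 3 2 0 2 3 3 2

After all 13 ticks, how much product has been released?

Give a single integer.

Answer: 12

Derivation:
t=0: arr=0 -> substrate=0 bound=0 product=0
t=1: arr=3 -> substrate=0 bound=3 product=0
t=2: arr=2 -> substrate=1 bound=4 product=0
t=3: arr=1 -> substrate=2 bound=4 product=0
t=4: arr=0 -> substrate=0 bound=3 product=3
t=5: arr=0 -> substrate=0 bound=2 product=4
t=6: arr=3 -> substrate=1 bound=4 product=4
t=7: arr=2 -> substrate=1 bound=4 product=6
t=8: arr=0 -> substrate=1 bound=4 product=6
t=9: arr=2 -> substrate=1 bound=4 product=8
t=10: arr=3 -> substrate=2 bound=4 product=10
t=11: arr=3 -> substrate=5 bound=4 product=10
t=12: arr=2 -> substrate=5 bound=4 product=12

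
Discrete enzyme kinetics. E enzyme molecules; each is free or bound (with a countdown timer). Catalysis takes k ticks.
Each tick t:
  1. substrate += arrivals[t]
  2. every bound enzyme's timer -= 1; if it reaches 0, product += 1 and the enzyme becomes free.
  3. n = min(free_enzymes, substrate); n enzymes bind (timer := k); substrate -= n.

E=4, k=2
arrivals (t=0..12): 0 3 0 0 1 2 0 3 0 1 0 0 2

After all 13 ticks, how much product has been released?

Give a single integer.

Answer: 10

Derivation:
t=0: arr=0 -> substrate=0 bound=0 product=0
t=1: arr=3 -> substrate=0 bound=3 product=0
t=2: arr=0 -> substrate=0 bound=3 product=0
t=3: arr=0 -> substrate=0 bound=0 product=3
t=4: arr=1 -> substrate=0 bound=1 product=3
t=5: arr=2 -> substrate=0 bound=3 product=3
t=6: arr=0 -> substrate=0 bound=2 product=4
t=7: arr=3 -> substrate=0 bound=3 product=6
t=8: arr=0 -> substrate=0 bound=3 product=6
t=9: arr=1 -> substrate=0 bound=1 product=9
t=10: arr=0 -> substrate=0 bound=1 product=9
t=11: arr=0 -> substrate=0 bound=0 product=10
t=12: arr=2 -> substrate=0 bound=2 product=10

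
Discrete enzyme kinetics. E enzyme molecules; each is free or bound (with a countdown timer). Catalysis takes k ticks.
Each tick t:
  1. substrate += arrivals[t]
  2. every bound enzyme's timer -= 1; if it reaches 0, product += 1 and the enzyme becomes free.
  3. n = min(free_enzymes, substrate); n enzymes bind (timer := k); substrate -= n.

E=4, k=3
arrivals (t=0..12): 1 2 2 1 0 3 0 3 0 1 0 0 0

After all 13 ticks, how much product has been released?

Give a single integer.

Answer: 13

Derivation:
t=0: arr=1 -> substrate=0 bound=1 product=0
t=1: arr=2 -> substrate=0 bound=3 product=0
t=2: arr=2 -> substrate=1 bound=4 product=0
t=3: arr=1 -> substrate=1 bound=4 product=1
t=4: arr=0 -> substrate=0 bound=3 product=3
t=5: arr=3 -> substrate=1 bound=4 product=4
t=6: arr=0 -> substrate=0 bound=4 product=5
t=7: arr=3 -> substrate=2 bound=4 product=6
t=8: arr=0 -> substrate=0 bound=4 product=8
t=9: arr=1 -> substrate=0 bound=4 product=9
t=10: arr=0 -> substrate=0 bound=3 product=10
t=11: arr=0 -> substrate=0 bound=1 product=12
t=12: arr=0 -> substrate=0 bound=0 product=13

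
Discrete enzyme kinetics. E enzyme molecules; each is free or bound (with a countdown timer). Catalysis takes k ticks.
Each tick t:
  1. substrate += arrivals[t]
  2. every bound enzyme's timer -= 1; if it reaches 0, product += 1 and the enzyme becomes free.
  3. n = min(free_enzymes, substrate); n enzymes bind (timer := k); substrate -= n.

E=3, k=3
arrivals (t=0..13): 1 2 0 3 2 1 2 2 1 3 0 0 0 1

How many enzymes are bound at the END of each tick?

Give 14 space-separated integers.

t=0: arr=1 -> substrate=0 bound=1 product=0
t=1: arr=2 -> substrate=0 bound=3 product=0
t=2: arr=0 -> substrate=0 bound=3 product=0
t=3: arr=3 -> substrate=2 bound=3 product=1
t=4: arr=2 -> substrate=2 bound=3 product=3
t=5: arr=1 -> substrate=3 bound=3 product=3
t=6: arr=2 -> substrate=4 bound=3 product=4
t=7: arr=2 -> substrate=4 bound=3 product=6
t=8: arr=1 -> substrate=5 bound=3 product=6
t=9: arr=3 -> substrate=7 bound=3 product=7
t=10: arr=0 -> substrate=5 bound=3 product=9
t=11: arr=0 -> substrate=5 bound=3 product=9
t=12: arr=0 -> substrate=4 bound=3 product=10
t=13: arr=1 -> substrate=3 bound=3 product=12

Answer: 1 3 3 3 3 3 3 3 3 3 3 3 3 3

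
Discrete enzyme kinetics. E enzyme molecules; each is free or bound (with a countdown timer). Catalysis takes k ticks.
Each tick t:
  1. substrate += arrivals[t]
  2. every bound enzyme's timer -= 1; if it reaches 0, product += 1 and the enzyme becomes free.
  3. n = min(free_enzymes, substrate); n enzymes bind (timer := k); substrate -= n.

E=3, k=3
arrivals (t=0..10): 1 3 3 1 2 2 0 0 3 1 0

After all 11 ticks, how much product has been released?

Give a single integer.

Answer: 9

Derivation:
t=0: arr=1 -> substrate=0 bound=1 product=0
t=1: arr=3 -> substrate=1 bound=3 product=0
t=2: arr=3 -> substrate=4 bound=3 product=0
t=3: arr=1 -> substrate=4 bound=3 product=1
t=4: arr=2 -> substrate=4 bound=3 product=3
t=5: arr=2 -> substrate=6 bound=3 product=3
t=6: arr=0 -> substrate=5 bound=3 product=4
t=7: arr=0 -> substrate=3 bound=3 product=6
t=8: arr=3 -> substrate=6 bound=3 product=6
t=9: arr=1 -> substrate=6 bound=3 product=7
t=10: arr=0 -> substrate=4 bound=3 product=9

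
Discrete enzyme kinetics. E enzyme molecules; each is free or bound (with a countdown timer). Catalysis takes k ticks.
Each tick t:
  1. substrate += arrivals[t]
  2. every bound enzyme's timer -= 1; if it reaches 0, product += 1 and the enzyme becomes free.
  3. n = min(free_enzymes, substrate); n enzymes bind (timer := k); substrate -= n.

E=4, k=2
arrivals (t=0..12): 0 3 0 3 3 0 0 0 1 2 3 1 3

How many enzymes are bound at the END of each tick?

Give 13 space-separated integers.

Answer: 0 3 3 3 4 3 2 0 1 3 4 4 4

Derivation:
t=0: arr=0 -> substrate=0 bound=0 product=0
t=1: arr=3 -> substrate=0 bound=3 product=0
t=2: arr=0 -> substrate=0 bound=3 product=0
t=3: arr=3 -> substrate=0 bound=3 product=3
t=4: arr=3 -> substrate=2 bound=4 product=3
t=5: arr=0 -> substrate=0 bound=3 product=6
t=6: arr=0 -> substrate=0 bound=2 product=7
t=7: arr=0 -> substrate=0 bound=0 product=9
t=8: arr=1 -> substrate=0 bound=1 product=9
t=9: arr=2 -> substrate=0 bound=3 product=9
t=10: arr=3 -> substrate=1 bound=4 product=10
t=11: arr=1 -> substrate=0 bound=4 product=12
t=12: arr=3 -> substrate=1 bound=4 product=14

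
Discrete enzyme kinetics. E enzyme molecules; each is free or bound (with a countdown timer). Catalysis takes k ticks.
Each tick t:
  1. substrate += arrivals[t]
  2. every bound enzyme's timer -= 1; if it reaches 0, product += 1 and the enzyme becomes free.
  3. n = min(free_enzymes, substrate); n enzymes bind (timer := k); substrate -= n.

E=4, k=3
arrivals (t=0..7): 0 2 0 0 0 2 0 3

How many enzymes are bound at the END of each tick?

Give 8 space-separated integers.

t=0: arr=0 -> substrate=0 bound=0 product=0
t=1: arr=2 -> substrate=0 bound=2 product=0
t=2: arr=0 -> substrate=0 bound=2 product=0
t=3: arr=0 -> substrate=0 bound=2 product=0
t=4: arr=0 -> substrate=0 bound=0 product=2
t=5: arr=2 -> substrate=0 bound=2 product=2
t=6: arr=0 -> substrate=0 bound=2 product=2
t=7: arr=3 -> substrate=1 bound=4 product=2

Answer: 0 2 2 2 0 2 2 4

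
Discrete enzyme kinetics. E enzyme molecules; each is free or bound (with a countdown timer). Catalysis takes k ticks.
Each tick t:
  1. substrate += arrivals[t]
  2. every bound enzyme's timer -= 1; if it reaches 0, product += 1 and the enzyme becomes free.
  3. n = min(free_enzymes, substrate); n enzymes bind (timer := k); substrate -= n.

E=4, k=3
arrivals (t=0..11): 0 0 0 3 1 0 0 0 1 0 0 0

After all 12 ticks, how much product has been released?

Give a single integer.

Answer: 5

Derivation:
t=0: arr=0 -> substrate=0 bound=0 product=0
t=1: arr=0 -> substrate=0 bound=0 product=0
t=2: arr=0 -> substrate=0 bound=0 product=0
t=3: arr=3 -> substrate=0 bound=3 product=0
t=4: arr=1 -> substrate=0 bound=4 product=0
t=5: arr=0 -> substrate=0 bound=4 product=0
t=6: arr=0 -> substrate=0 bound=1 product=3
t=7: arr=0 -> substrate=0 bound=0 product=4
t=8: arr=1 -> substrate=0 bound=1 product=4
t=9: arr=0 -> substrate=0 bound=1 product=4
t=10: arr=0 -> substrate=0 bound=1 product=4
t=11: arr=0 -> substrate=0 bound=0 product=5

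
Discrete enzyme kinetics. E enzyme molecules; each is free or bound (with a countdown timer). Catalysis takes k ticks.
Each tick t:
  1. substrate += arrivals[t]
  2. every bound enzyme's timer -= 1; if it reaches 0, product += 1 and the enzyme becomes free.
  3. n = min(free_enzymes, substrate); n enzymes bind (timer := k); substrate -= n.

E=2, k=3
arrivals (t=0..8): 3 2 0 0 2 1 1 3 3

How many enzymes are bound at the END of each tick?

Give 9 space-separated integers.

t=0: arr=3 -> substrate=1 bound=2 product=0
t=1: arr=2 -> substrate=3 bound=2 product=0
t=2: arr=0 -> substrate=3 bound=2 product=0
t=3: arr=0 -> substrate=1 bound=2 product=2
t=4: arr=2 -> substrate=3 bound=2 product=2
t=5: arr=1 -> substrate=4 bound=2 product=2
t=6: arr=1 -> substrate=3 bound=2 product=4
t=7: arr=3 -> substrate=6 bound=2 product=4
t=8: arr=3 -> substrate=9 bound=2 product=4

Answer: 2 2 2 2 2 2 2 2 2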